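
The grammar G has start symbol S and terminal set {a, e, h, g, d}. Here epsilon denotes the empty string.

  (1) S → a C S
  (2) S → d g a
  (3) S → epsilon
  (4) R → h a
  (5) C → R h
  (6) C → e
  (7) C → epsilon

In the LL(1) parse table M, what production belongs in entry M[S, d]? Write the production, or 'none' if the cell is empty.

S → d g a

FIRST(S): from S→a C S we get {a}; from S→d g a we get {d}; from S→epsilon we get {epsilon}. So FIRST(S) = {epsilon, a, d}.
FIRST(R): from R→h a we get {h}. So FIRST(R) = {h}.
FIRST(C): from C→R h we get {h}; from C→e we get {e}; from C→epsilon we get {epsilon}. So FIRST(C) = {epsilon, e, h}.
FOLLOW(S) includes $ since S is the start symbol.
FOLLOW(S): in S→a C S, the suffix after S is empty (adds nothing new). Thus FOLLOW(S) = {$}.
For S → a C S: FIRST(a C S) = {a}, so it goes in M[S, t] for t ∈ {a}.
For S → d g a: FIRST(d g a) = {d}, so it goes in M[S, t] for t ∈ {d}.
For S → epsilon: FIRST(epsilon) = {epsilon}, so it goes in M[S, t] for t ∈ {}; since epsilon ∈ FIRST, also for every t ∈ FOLLOW(S) = {$}.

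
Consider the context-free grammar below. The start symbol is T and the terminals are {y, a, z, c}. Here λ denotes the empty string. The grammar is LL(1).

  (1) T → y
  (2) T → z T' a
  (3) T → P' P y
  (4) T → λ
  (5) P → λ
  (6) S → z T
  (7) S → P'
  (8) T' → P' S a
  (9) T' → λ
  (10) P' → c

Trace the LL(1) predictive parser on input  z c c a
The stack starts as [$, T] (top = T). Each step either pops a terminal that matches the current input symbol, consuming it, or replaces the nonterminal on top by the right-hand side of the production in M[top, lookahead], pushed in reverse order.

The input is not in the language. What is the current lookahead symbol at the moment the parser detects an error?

$

      Stack       Input      Action
   1  $ T         z c c a $  expand T → z T' a
   2  $ a T' z    z c c a $  match z
   3  $ a T'      c c a $    expand T' → P' S a
   4  $ a a S P'  c c a $    expand P' → c
   5  $ a a S c   c c a $    match c
   6  $ a a S     c a $      expand S → P'
   7  $ a a P'    c a $      expand P' → c
   8  $ a a c     c a $      match c
   9  $ a a       a $        match a
  10  $ a         $          error: top is terminal a but lookahead is $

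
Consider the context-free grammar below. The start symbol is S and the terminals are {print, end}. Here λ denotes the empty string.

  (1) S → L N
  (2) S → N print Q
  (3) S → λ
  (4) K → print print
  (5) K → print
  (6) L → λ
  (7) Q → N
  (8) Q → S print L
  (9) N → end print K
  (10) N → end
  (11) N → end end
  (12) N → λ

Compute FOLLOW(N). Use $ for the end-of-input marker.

{$, print}

FIRST(K) = {print}
FIRST(L) = {λ}
FIRST(N) = {λ, end}
FIRST(S) = {λ, end, print}  (via L N, N print Q)
FIRST(Q) = {λ, end, print}  (via N, S print L)
FOLLOW(S) includes $ since S is the start symbol.
FOLLOW(S): in Q→S print L, S is followed by print L with FIRST {print}. Thus FOLLOW(S) = {$, print}.
FOLLOW(Q): in S→N print Q, the suffix after Q is empty, so FOLLOW(Q) ⊇ FOLLOW(S) = {$, print}. Thus FOLLOW(Q) = {$, print}.
FOLLOW(L): in S→L N, L is followed by N with FIRST {λ, end}; in S→L N, the suffix after L is nullable, so FOLLOW(L) ⊇ FOLLOW(S) = {$, print}; in Q→S print L, the suffix after L is empty, so FOLLOW(L) ⊇ FOLLOW(Q) = {$, print}. Thus FOLLOW(L) = {$, end, print}.
FOLLOW(N): in S→L N, the suffix after N is empty, so FOLLOW(N) ⊇ FOLLOW(S) = {$, print}; in S→N print Q, N is followed by print Q with FIRST {print}; in Q→N, the suffix after N is empty, so FOLLOW(N) ⊇ FOLLOW(Q) = {$, print}. Thus FOLLOW(N) = {$, print}.
FOLLOW(K): in N→end print K, the suffix after K is empty, so FOLLOW(K) ⊇ FOLLOW(N) = {$, print}. Thus FOLLOW(K) = {$, print}.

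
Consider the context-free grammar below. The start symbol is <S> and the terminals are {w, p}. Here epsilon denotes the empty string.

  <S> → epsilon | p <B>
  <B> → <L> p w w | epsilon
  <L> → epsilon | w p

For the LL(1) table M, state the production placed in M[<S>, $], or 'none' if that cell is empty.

FIRST(<S>): from <S>→epsilon we get {epsilon}; from <S>→p <B> we get {p}. So FIRST(<S>) = {epsilon, p}.
FIRST(<L>): from <L>→epsilon we get {epsilon}; from <L>→w p we get {w}. So FIRST(<L>) = {epsilon, w}.
FIRST(<B>): from <B>→<L> p w w we get {p, w}; from <B>→epsilon we get {epsilon}. So FIRST(<B>) = {epsilon, p, w}.
FOLLOW(<S>) includes $ since <S> is the start symbol.
FOLLOW(<S>): <S> appears on no right-hand side. Thus FOLLOW(<S>) = {$}.
For <S> → epsilon: FIRST(epsilon) = {epsilon}, so it goes in M[<S>, t] for t ∈ {}; since epsilon ∈ FIRST, also for every t ∈ FOLLOW(<S>) = {$}.
For <S> → p <B>: FIRST(p <B>) = {p}, so it goes in M[<S>, t] for t ∈ {p}.

<S> → epsilon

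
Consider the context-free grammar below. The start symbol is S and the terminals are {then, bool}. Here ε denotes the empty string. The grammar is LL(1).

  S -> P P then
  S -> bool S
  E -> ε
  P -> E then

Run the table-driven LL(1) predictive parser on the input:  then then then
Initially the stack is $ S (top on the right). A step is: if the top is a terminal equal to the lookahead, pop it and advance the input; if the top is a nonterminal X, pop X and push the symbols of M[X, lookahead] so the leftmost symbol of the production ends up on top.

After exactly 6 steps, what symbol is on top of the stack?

then

step 1: stack=$ S  input=then then then $  — expand S -> P P then
step 2: stack=$ then P P  input=then then then $  — expand P -> E then
step 3: stack=$ then P then E  input=then then then $  — expand E -> ε
step 4: stack=$ then P then  input=then then then $  — match then
step 5: stack=$ then P  input=then then $  — expand P -> E then
step 6: stack=$ then then E  input=then then $  — expand E -> ε
Stack after step 6: $ then then (top = then).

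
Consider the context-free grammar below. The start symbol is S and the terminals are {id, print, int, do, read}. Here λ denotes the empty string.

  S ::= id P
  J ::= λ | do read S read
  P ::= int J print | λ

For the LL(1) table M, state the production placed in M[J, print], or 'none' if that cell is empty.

FIRST(S) = {id}
FIRST(J) = {λ, do}
FIRST(P) = {λ, int}
FOLLOW(S) includes $ since S is the start symbol.
FOLLOW(J): in P::=int J print, J is followed by print with FIRST {print}. Thus FOLLOW(J) = {print}.
For J ::= λ: FIRST(λ) = {λ}, so it goes in M[J, t] for t ∈ {}; since λ ∈ FIRST, also for every t ∈ FOLLOW(J) = {print}.
For J ::= do read S read: FIRST(do read S read) = {do}, so it goes in M[J, t] for t ∈ {do}.

J ::= λ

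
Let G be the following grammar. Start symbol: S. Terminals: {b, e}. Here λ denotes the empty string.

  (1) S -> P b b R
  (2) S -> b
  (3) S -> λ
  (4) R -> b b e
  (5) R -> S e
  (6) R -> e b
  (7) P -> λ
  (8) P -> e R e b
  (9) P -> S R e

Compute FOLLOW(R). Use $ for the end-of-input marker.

{$, b, e}

FIRST(S) = {λ, b, e}  (via P b b R)
FIRST(R) = {b, e}  (via S e)
FIRST(P) = {λ, b, e}  (via S R e)
FOLLOW(S) includes $ since S is the start symbol.
FOLLOW(S): in R->S e, S is followed by e with FIRST {e}; in P->S R e, S is followed by R e with FIRST {b, e}. Thus FOLLOW(S) = {$, b, e}.
FOLLOW(R): in S->P b b R, the suffix after R is empty, so FOLLOW(R) ⊇ FOLLOW(S) = {$, b, e}; in P->e R e b, R is followed by e b with FIRST {e}; in P->S R e, R is followed by e with FIRST {e}. Thus FOLLOW(R) = {$, b, e}.
FOLLOW(P): in S->P b b R, P is followed by b b R with FIRST {b}. Thus FOLLOW(P) = {b}.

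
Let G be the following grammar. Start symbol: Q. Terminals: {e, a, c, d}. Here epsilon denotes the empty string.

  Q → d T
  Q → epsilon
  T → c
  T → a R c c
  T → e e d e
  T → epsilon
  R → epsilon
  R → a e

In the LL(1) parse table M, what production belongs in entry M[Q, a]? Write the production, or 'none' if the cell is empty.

none

FIRST(Q) = {epsilon, d}
FIRST(T) = {epsilon, a, c, e}
FIRST(R) = {epsilon, a}
FOLLOW(Q) includes $ since Q is the start symbol.
FOLLOW(Q): Q appears on no right-hand side. Thus FOLLOW(Q) = {$}.
For Q → d T: FIRST(d T) = {d}, so it goes in M[Q, t] for t ∈ {d}.
For Q → epsilon: FIRST(epsilon) = {epsilon}, so it goes in M[Q, t] for t ∈ {}; since epsilon ∈ FIRST, also for every t ∈ FOLLOW(Q) = {$}.
None of these place a production in M[Q, a].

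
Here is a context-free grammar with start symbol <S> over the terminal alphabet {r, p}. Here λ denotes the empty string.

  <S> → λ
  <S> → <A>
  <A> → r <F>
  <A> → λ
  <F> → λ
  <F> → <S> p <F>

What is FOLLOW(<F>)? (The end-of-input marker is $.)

{$, p}

FIRST(<A>): from <A>→r <F> we get {r}; from <A>→λ we get {λ}. So FIRST(<A>) = {λ, r}.
FIRST(<S>): from <S>→λ we get {λ}; from <S>→<A> we get {λ, r}. So FIRST(<S>) = {λ, r}.
FIRST(<F>): from <F>→λ we get {λ}; from <F>→<S> p <F> we get {p, r}. So FIRST(<F>) = {λ, p, r}.
FOLLOW(<S>) includes $ since <S> is the start symbol.
FOLLOW(<S>): in <F>→<S> p <F>, <S> is followed by p <F> with FIRST {p}. Thus FOLLOW(<S>) = {$, p}.
FOLLOW(<A>): in <S>→<A>, the suffix after <A> is empty, so FOLLOW(<A>) ⊇ FOLLOW(<S>) = {$, p}. Thus FOLLOW(<A>) = {$, p}.
FOLLOW(<F>): in <A>→r <F>, the suffix after <F> is empty, so FOLLOW(<F>) ⊇ FOLLOW(<A>) = {$, p}; in <F>→<S> p <F>, the suffix after <F> is empty (adds nothing new). Thus FOLLOW(<F>) = {$, p}.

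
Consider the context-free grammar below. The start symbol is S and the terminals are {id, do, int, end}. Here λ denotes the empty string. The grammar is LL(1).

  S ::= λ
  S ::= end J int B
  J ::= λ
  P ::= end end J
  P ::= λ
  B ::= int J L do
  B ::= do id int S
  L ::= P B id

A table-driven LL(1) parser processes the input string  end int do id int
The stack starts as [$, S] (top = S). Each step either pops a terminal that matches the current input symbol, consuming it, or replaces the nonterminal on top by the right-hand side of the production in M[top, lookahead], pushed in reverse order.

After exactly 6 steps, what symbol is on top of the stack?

     Stack          Input                Action
  1  $ S            end int do id int $  expand S ::= end J int B
  2  $ B int J end  end int do id int $  match end
  3  $ B int J      int do id int $      expand J ::= λ
  4  $ B int        int do id int $      match int
  5  $ B            do id int $          expand B ::= do id int S
  6  $ S int id do  do id int $          match do
Stack after step 6: $ S int id (top = id).

id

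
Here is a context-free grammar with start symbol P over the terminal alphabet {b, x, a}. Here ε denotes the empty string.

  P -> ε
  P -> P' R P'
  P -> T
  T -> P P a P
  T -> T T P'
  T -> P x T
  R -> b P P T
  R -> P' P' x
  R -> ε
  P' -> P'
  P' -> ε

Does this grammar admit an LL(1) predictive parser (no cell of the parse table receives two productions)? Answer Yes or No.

No

FIRST(P) = {ε, a, b, x}
FIRST(T) = {a, b, x}
FIRST(R) = {ε, b, x}
FIRST(P') = {ε}
FOLLOW(P) = {$, a, b, x}
FOLLOW(T) = {$, a, b, x}
FOLLOW(R) = {$, a, b, x}
FOLLOW(P') = {$, a, b, x}
Cell M[P, $] receives both P -> ε and P -> P' R P' — the grammar is not LL(1).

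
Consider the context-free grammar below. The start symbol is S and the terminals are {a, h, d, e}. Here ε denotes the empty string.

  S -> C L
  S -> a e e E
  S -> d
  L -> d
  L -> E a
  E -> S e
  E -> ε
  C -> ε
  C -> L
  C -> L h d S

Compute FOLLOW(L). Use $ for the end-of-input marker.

{$, a, d, e, h}

FIRST(S) = {a, d}  (via C L)
FIRST(E) = {ε, a, d}  (via S e)
FIRST(L) = {a, d}  (via E a)
FIRST(C) = {ε, a, d}  (via L, L h d S)
FOLLOW(S) includes $ since S is the start symbol.
FOLLOW(C): in S->C L, C is followed by L with FIRST {a, d}. Thus FOLLOW(C) = {a, d}.
FOLLOW(S): in E->S e, S is followed by e with FIRST {e}; in C->L h d S, the suffix after S is empty, so FOLLOW(S) ⊇ FOLLOW(C) = {a, d}. Thus FOLLOW(S) = {$, a, d, e}.
FOLLOW(L): in S->C L, the suffix after L is empty, so FOLLOW(L) ⊇ FOLLOW(S) = {$, a, d, e}; in C->L, the suffix after L is empty, so FOLLOW(L) ⊇ FOLLOW(C) = {a, d}; in C->L h d S, L is followed by h d S with FIRST {h}. Thus FOLLOW(L) = {$, a, d, e, h}.
FOLLOW(E): in S->a e e E, the suffix after E is empty, so FOLLOW(E) ⊇ FOLLOW(S) = {$, a, d, e}; in L->E a, E is followed by a with FIRST {a}. Thus FOLLOW(E) = {$, a, d, e}.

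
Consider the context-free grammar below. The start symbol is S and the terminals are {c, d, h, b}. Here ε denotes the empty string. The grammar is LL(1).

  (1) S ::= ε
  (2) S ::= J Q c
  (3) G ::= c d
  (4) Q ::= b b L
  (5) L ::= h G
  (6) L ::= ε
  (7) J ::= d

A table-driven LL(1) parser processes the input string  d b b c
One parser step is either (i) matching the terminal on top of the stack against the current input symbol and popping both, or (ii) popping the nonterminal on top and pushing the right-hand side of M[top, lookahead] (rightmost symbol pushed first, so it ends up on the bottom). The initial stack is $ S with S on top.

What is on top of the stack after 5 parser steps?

step 1: stack=$ S  input=d b b c $  — expand S ::= J Q c
step 2: stack=$ c Q J  input=d b b c $  — expand J ::= d
step 3: stack=$ c Q d  input=d b b c $  — match d
step 4: stack=$ c Q  input=b b c $  — expand Q ::= b b L
step 5: stack=$ c L b b  input=b b c $  — match b
Stack after step 5: $ c L b (top = b).

b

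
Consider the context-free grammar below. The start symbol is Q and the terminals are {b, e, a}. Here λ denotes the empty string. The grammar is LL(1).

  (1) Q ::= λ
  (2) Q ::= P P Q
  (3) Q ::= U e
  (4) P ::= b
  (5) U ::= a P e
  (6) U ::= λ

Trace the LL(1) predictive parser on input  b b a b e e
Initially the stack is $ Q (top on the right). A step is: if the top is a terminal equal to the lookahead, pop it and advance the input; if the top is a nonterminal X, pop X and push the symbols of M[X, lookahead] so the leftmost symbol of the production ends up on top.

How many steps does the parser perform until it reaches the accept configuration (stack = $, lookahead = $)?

12

step 1: stack=$ Q  input=b b a b e e $  — expand Q ::= P P Q
step 2: stack=$ Q P P  input=b b a b e e $  — expand P ::= b
step 3: stack=$ Q P b  input=b b a b e e $  — match b
step 4: stack=$ Q P  input=b a b e e $  — expand P ::= b
step 5: stack=$ Q b  input=b a b e e $  — match b
step 6: stack=$ Q  input=a b e e $  — expand Q ::= U e
step 7: stack=$ e U  input=a b e e $  — expand U ::= a P e
step 8: stack=$ e e P a  input=a b e e $  — match a
step 9: stack=$ e e P  input=b e e $  — expand P ::= b
step 10: stack=$ e e b  input=b e e $  — match b
step 11: stack=$ e e  input=e e $  — match e
step 12: stack=$ e  input=e $  — match e
Accept reached after 12 steps.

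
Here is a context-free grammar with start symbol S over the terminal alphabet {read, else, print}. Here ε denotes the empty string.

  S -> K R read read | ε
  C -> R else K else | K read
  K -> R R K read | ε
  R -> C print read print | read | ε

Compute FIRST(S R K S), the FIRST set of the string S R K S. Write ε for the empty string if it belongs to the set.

FIRST(S): from S->K R read read we get {else, read}; from S->ε we get {ε}. So FIRST(S) = {ε, else, read}.
FIRST(C): from C->R else K else we get {else, read}; from C->K read we get {else, read}. So FIRST(C) = {else, read}.
FIRST(R): from R->C print read print we get {else, read}; from R->read we get {read}; from R->ε we get {ε}. So FIRST(R) = {ε, else, read}.
FIRST(K): from K->R R K read we get {else, read}; from K->ε we get {ε}. So FIRST(K) = {ε, else, read}.
FIRST(S R K S): take FIRST of each symbol in turn, carrying on past any symbol whose FIRST contains ε; result {ε, else, read}.

{ε, else, read}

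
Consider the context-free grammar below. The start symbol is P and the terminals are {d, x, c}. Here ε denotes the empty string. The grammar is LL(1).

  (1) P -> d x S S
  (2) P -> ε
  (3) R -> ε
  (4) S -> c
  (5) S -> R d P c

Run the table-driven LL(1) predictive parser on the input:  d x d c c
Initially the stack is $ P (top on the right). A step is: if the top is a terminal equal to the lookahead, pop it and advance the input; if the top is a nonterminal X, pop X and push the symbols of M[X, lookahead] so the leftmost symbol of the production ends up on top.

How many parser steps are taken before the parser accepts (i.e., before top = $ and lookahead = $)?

10

step 1: stack=$ P  input=d x d c c $  — expand P -> d x S S
step 2: stack=$ S S x d  input=d x d c c $  — match d
step 3: stack=$ S S x  input=x d c c $  — match x
step 4: stack=$ S S  input=d c c $  — expand S -> R d P c
step 5: stack=$ S c P d R  input=d c c $  — expand R -> ε
step 6: stack=$ S c P d  input=d c c $  — match d
step 7: stack=$ S c P  input=c c $  — expand P -> ε
step 8: stack=$ S c  input=c c $  — match c
step 9: stack=$ S  input=c $  — expand S -> c
step 10: stack=$ c  input=c $  — match c
Accept reached after 10 steps.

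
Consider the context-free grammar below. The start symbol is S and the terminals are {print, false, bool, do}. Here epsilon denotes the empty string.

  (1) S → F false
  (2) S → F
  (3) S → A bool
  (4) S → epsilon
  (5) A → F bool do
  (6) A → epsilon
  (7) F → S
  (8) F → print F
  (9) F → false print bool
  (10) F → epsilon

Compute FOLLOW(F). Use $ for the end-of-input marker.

{$, bool, false}

FIRST(S): from S→F false we get {bool, false, print}; from S→F we get {epsilon, bool, false, print}; from S→A bool we get {bool, false, print}; from S→epsilon we get {epsilon}. So FIRST(S) = {epsilon, bool, false, print}.
FIRST(F): from F→S we get {epsilon, bool, false, print}; from F→print F we get {print}; from F→false print bool we get {false}; from F→epsilon we get {epsilon}. So FIRST(F) = {epsilon, bool, false, print}.
FIRST(A): from A→F bool do we get {bool, false, print}; from A→epsilon we get {epsilon}. So FIRST(A) = {epsilon, bool, false, print}.
FOLLOW(S) includes $ since S is the start symbol.
FOLLOW(A): in S→A bool, A is followed by bool with FIRST {bool}. Thus FOLLOW(A) = {bool}.
FOLLOW(S): in F→S, the suffix after S is empty, so FOLLOW(S) ⊇ FOLLOW(F) = {$, bool, false}. Thus FOLLOW(S) = {$, bool, false}.
FOLLOW(F): in S→F false, F is followed by false with FIRST {false}; in S→F, the suffix after F is empty, so FOLLOW(F) ⊇ FOLLOW(S) = {$, bool, false}; in A→F bool do, F is followed by bool do with FIRST {bool}; in F→print F, the suffix after F is empty (adds nothing new). Thus FOLLOW(F) = {$, bool, false}.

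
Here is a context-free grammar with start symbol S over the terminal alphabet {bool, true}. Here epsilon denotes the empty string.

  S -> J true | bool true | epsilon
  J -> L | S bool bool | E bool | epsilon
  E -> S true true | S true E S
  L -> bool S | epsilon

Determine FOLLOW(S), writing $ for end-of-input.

FIRST(L): from L->bool S we get {bool}; from L->epsilon we get {epsilon}. So FIRST(L) = {epsilon, bool}.
FIRST(S): from S->J true we get {bool, true}; from S->bool true we get {bool}; from S->epsilon we get {epsilon}. So FIRST(S) = {epsilon, bool, true}.
FIRST(E): from E->S true true we get {bool, true}; from E->S true E S we get {bool, true}. So FIRST(E) = {bool, true}.
FIRST(J): from J->L we get {epsilon, bool}; from J->S bool bool we get {bool, true}; from J->E bool we get {bool, true}; from J->epsilon we get {epsilon}. So FIRST(J) = {epsilon, bool, true}.
FOLLOW(S) includes $ since S is the start symbol.
FOLLOW(J): in S->J true, J is followed by true with FIRST {true}. Thus FOLLOW(J) = {true}.
FOLLOW(E): in J->E bool, E is followed by bool with FIRST {bool}; in E->S true E S, E is followed by S with FIRST {epsilon, bool, true}; in E->S true E S, the suffix after E is nullable (adds nothing new). Thus FOLLOW(E) = {bool, true}.
FOLLOW(L): in J->L, the suffix after L is empty, so FOLLOW(L) ⊇ FOLLOW(J) = {true}. Thus FOLLOW(L) = {true}.
FOLLOW(S): in J->S bool bool, S is followed by bool bool with FIRST {bool}; in E->S true true, S is followed by true true with FIRST {true}; in E->S true E S (occurrence 1), S is followed by true E S with FIRST {true}; in E->S true E S (occurrence 2), the suffix after S is empty, so FOLLOW(S) ⊇ FOLLOW(E) = {bool, true}; in L->bool S, the suffix after S is empty, so FOLLOW(S) ⊇ FOLLOW(L) = {true}. Thus FOLLOW(S) = {$, bool, true}.

{$, bool, true}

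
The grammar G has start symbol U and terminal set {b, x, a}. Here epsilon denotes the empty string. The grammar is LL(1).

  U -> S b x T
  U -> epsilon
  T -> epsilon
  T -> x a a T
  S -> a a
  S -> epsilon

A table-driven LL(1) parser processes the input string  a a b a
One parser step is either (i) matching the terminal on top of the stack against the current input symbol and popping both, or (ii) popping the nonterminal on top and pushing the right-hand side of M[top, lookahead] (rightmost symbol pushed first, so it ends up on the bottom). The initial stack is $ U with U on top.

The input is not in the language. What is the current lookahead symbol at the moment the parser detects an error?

a

     Stack        Input      Action
  1  $ U          a a b a $  expand U -> S b x T
  2  $ T x b S    a a b a $  expand S -> a a
  3  $ T x b a a  a a b a $  match a
  4  $ T x b a    a b a $    match a
  5  $ T x b      b a $      match b
  6  $ T x        a $        error: top is terminal x but lookahead is a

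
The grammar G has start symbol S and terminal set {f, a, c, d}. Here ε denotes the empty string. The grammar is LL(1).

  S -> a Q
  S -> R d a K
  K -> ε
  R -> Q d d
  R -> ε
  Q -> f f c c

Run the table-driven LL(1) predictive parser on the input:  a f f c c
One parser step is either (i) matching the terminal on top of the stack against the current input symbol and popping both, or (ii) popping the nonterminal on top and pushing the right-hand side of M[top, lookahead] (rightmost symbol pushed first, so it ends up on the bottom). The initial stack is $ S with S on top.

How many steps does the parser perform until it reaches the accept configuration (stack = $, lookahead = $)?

     Stack      Input        Action
  1  $ S        a f f c c $  expand S -> a Q
  2  $ Q a      a f f c c $  match a
  3  $ Q        f f c c $    expand Q -> f f c c
  4  $ c c f f  f f c c $    match f
  5  $ c c f    f c c $      match f
  6  $ c c      c c $        match c
  7  $ c        c $          match c
Accept reached after 7 steps.

7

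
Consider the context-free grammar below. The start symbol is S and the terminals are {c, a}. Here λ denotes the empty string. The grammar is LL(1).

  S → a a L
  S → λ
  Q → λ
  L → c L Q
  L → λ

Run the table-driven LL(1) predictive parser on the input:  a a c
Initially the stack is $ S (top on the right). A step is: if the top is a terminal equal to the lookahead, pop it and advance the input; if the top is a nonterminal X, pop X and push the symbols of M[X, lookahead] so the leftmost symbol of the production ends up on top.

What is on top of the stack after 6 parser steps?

     Stack    Input    Action
  1  $ S      a a c $  expand S → a a L
  2  $ L a a  a a c $  match a
  3  $ L a    a c $    match a
  4  $ L      c $      expand L → c L Q
  5  $ Q L c  c $      match c
  6  $ Q L    $        expand L → λ
Stack after step 6: $ Q (top = Q).

Q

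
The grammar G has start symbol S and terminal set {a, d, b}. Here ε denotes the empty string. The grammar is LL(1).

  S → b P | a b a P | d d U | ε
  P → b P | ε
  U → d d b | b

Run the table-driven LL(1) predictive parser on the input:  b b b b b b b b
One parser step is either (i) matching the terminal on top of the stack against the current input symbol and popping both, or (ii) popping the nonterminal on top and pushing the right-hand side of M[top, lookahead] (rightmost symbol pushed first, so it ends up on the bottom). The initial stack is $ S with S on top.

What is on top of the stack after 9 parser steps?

     Stack  Input              Action
  1  $ S    b b b b b b b b $  expand S → b P
  2  $ P b  b b b b b b b b $  match b
  3  $ P    b b b b b b b $    expand P → b P
  4  $ P b  b b b b b b b $    match b
  5  $ P    b b b b b b $      expand P → b P
  6  $ P b  b b b b b b $      match b
  7  $ P    b b b b b $        expand P → b P
  8  $ P b  b b b b b $        match b
  9  $ P    b b b b $          expand P → b P
Stack after step 9: $ P b (top = b).

b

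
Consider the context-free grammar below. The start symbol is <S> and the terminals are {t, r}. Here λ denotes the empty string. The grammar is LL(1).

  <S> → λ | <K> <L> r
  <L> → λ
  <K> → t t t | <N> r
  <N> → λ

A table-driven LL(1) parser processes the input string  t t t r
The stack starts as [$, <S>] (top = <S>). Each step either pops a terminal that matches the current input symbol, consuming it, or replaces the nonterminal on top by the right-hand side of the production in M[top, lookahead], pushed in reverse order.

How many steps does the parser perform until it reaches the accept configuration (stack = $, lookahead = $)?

     Stack          Input      Action
  1  $ <S>          t t t r $  expand <S> → <K> <L> r
  2  $ r <L> <K>    t t t r $  expand <K> → t t t
  3  $ r <L> t t t  t t t r $  match t
  4  $ r <L> t t    t t r $    match t
  5  $ r <L> t      t r $      match t
  6  $ r <L>        r $        expand <L> → λ
  7  $ r            r $        match r
Accept reached after 7 steps.

7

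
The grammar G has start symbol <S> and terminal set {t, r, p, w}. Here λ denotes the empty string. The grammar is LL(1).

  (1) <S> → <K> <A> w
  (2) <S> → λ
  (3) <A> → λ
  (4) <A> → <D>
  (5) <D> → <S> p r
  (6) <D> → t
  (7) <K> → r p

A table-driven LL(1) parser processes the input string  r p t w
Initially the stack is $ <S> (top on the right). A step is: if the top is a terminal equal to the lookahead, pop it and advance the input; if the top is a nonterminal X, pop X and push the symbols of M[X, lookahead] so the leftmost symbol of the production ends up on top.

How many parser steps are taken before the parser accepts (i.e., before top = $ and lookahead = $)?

step 1: stack=$ <S>  input=r p t w $  — expand <S> → <K> <A> w
step 2: stack=$ w <A> <K>  input=r p t w $  — expand <K> → r p
step 3: stack=$ w <A> p r  input=r p t w $  — match r
step 4: stack=$ w <A> p  input=p t w $  — match p
step 5: stack=$ w <A>  input=t w $  — expand <A> → <D>
step 6: stack=$ w <D>  input=t w $  — expand <D> → t
step 7: stack=$ w t  input=t w $  — match t
step 8: stack=$ w  input=w $  — match w
Accept reached after 8 steps.

8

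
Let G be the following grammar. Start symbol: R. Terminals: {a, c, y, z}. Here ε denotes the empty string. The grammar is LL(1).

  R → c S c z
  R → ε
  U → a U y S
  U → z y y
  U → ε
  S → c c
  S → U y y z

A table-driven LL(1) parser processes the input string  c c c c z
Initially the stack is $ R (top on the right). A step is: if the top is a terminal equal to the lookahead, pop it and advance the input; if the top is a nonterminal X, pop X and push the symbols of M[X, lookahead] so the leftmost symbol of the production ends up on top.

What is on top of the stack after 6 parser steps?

     Stack      Input        Action
  1  $ R        c c c c z $  expand R → c S c z
  2  $ z c S c  c c c c z $  match c
  3  $ z c S    c c c z $    expand S → c c
  4  $ z c c c  c c c z $    match c
  5  $ z c c    c c z $      match c
  6  $ z c      c z $        match c
Stack after step 6: $ z (top = z).

z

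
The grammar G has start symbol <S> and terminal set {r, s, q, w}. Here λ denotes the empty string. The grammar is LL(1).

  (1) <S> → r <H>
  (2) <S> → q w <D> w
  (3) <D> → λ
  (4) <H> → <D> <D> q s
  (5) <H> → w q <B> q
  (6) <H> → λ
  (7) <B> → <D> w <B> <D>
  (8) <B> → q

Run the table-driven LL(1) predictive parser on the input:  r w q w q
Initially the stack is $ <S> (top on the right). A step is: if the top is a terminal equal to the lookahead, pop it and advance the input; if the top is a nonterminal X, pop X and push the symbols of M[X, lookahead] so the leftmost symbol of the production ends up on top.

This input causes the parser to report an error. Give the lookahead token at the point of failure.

step 1: stack=$ <S>  input=r w q w q $  — expand <S> → r <H>
step 2: stack=$ <H> r  input=r w q w q $  — match r
step 3: stack=$ <H>  input=w q w q $  — expand <H> → w q <B> q
step 4: stack=$ q <B> q w  input=w q w q $  — match w
step 5: stack=$ q <B> q  input=q w q $  — match q
step 6: stack=$ q <B>  input=w q $  — expand <B> → <D> w <B> <D>
step 7: stack=$ q <D> <B> w <D>  input=w q $  — expand <D> → λ
step 8: stack=$ q <D> <B> w  input=w q $  — match w
step 9: stack=$ q <D> <B>  input=q $  — expand <B> → q
step 10: stack=$ q <D> q  input=q $  — match q
step 11: stack=$ q <D>  input=$  — error: M[<D>, $] is empty

$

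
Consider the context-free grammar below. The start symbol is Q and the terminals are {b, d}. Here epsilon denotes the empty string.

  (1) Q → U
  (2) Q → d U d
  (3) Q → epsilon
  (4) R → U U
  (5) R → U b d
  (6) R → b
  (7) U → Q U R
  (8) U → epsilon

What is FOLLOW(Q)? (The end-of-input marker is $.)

FIRST(Q): from Q→U we get {epsilon, b, d}; from Q→d U d we get {d}; from Q→epsilon we get {epsilon}. So FIRST(Q) = {epsilon, b, d}.
FIRST(R): from R→U U we get {epsilon, b, d}; from R→U b d we get {b, d}; from R→b we get {b}. So FIRST(R) = {epsilon, b, d}.
FIRST(U): from U→Q U R we get {epsilon, b, d}; from U→epsilon we get {epsilon}. So FIRST(U) = {epsilon, b, d}.
FOLLOW(Q) includes $ since Q is the start symbol.
FOLLOW(Q): in U→Q U R, Q is followed by U R with FIRST {epsilon, b, d}; in U→Q U R, the suffix after Q is nullable, so FOLLOW(Q) ⊇ FOLLOW(U) = {$, b, d}. Thus FOLLOW(Q) = {$, b, d}.
FOLLOW(R): in U→Q U R, the suffix after R is empty, so FOLLOW(R) ⊇ FOLLOW(U) = {$, b, d}. Thus FOLLOW(R) = {$, b, d}.
FOLLOW(U): in Q→U, the suffix after U is empty, so FOLLOW(U) ⊇ FOLLOW(Q) = {$, b, d}; in Q→d U d, U is followed by d with FIRST {d}; in R→U U (occurrence 1), U is followed by U with FIRST {epsilon, b, d}; in R→U U (occurrence 1), the suffix after U is nullable, so FOLLOW(U) ⊇ FOLLOW(R) = {$, b, d}; in R→U U (occurrence 2), the suffix after U is empty, so FOLLOW(U) ⊇ FOLLOW(R) = {$, b, d}; in R→U b d, U is followed by b d with FIRST {b}; in U→Q U R, U is followed by R with FIRST {epsilon, b, d}; in U→Q U R, the suffix after U is nullable (adds nothing new). Thus FOLLOW(U) = {$, b, d}.

{$, b, d}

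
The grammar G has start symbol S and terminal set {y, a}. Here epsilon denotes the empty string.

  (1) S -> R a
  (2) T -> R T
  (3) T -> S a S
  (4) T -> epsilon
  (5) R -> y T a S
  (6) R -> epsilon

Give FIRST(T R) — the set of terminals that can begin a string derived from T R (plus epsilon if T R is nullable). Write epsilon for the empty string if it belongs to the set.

{epsilon, a, y}

FIRST(R): from R->y T a S we get {y}; from R->epsilon we get {epsilon}. So FIRST(R) = {epsilon, y}.
FIRST(S): from S->R a we get {a, y}. So FIRST(S) = {a, y}.
FIRST(T): from T->R T we get {epsilon, a, y}; from T->S a S we get {a, y}; from T->epsilon we get {epsilon}. So FIRST(T) = {epsilon, a, y}.
FIRST(T R): take FIRST of each symbol in turn, carrying on past any symbol whose FIRST contains epsilon; result {epsilon, a, y}.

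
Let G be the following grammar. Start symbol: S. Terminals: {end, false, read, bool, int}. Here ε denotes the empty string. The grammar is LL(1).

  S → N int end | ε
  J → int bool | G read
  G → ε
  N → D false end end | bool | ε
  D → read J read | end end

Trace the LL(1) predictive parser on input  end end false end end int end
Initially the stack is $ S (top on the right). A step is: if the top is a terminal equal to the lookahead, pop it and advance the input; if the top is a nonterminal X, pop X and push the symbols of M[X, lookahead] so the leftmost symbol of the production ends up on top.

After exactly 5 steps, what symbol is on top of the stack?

false

step 1: stack=$ S  input=end end false end end int end $  — expand S → N int end
step 2: stack=$ end int N  input=end end false end end int end $  — expand N → D false end end
step 3: stack=$ end int end end false D  input=end end false end end int end $  — expand D → end end
step 4: stack=$ end int end end false end end  input=end end false end end int end $  — match end
step 5: stack=$ end int end end false end  input=end false end end int end $  — match end
Stack after step 5: $ end int end end false (top = false).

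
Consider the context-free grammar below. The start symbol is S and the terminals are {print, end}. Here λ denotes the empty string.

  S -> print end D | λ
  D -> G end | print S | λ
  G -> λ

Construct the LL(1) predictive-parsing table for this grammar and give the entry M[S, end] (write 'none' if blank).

FIRST(S): from S->print end D we get {print}; from S->λ we get {λ}. So FIRST(S) = {λ, print}.
FIRST(G): from G->λ we get {λ}. So FIRST(G) = {λ}.
FIRST(D): from D->G end we get {end}; from D->print S we get {print}; from D->λ we get {λ}. So FIRST(D) = {λ, end, print}.
FOLLOW(S) includes $ since S is the start symbol.
FOLLOW(S): in D->print S, the suffix after S is empty, so FOLLOW(S) ⊇ FOLLOW(D) = {$}. Thus FOLLOW(S) = {$}.
FOLLOW(D): in S->print end D, the suffix after D is empty, so FOLLOW(D) ⊇ FOLLOW(S) = {$}. Thus FOLLOW(D) = {$}.
For S -> print end D: FIRST(print end D) = {print}, so it goes in M[S, t] for t ∈ {print}.
For S -> λ: FIRST(λ) = {λ}, so it goes in M[S, t] for t ∈ {}; since λ ∈ FIRST, also for every t ∈ FOLLOW(S) = {$}.
None of these place a production in M[S, end].

none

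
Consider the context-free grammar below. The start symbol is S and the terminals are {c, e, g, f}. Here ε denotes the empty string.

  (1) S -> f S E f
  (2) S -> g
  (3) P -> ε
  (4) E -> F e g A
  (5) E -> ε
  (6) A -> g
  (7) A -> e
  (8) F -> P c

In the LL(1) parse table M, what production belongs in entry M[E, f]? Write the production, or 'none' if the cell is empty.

E -> ε

FIRST(S) = {f, g}
FIRST(P) = {ε}
FIRST(A) = {e, g}
FIRST(F) = {c}  (via P c)
FIRST(E) = {ε, c}  (via F e g A)
FOLLOW(S) includes $ since S is the start symbol.
FOLLOW(E): in S->f S E f, E is followed by f with FIRST {f}. Thus FOLLOW(E) = {f}.
For E -> F e g A: FIRST(F e g A) = {c}, so it goes in M[E, t] for t ∈ {c}.
For E -> ε: FIRST(ε) = {ε}, so it goes in M[E, t] for t ∈ {}; since ε ∈ FIRST, also for every t ∈ FOLLOW(E) = {f}.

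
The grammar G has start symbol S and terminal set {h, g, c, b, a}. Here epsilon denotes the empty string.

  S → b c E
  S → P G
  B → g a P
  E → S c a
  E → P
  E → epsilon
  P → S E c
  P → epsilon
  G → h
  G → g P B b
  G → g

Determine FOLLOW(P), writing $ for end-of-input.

{$, b, c, g, h}

FIRST(B): from B→g a P we get {g}. So FIRST(B) = {g}.
FIRST(G): from G→h we get {h}; from G→g P B b we get {g}; from G→g we get {g}. So FIRST(G) = {g, h}.
FIRST(S): from S→b c E we get {b}; from S→P G we get {b, g, h}. So FIRST(S) = {b, g, h}.
FIRST(P): from P→S E c we get {b, g, h}; from P→epsilon we get {epsilon}. So FIRST(P) = {epsilon, b, g, h}.
FIRST(E): from E→S c a we get {b, g, h}; from E→P we get {epsilon, b, g, h}; from E→epsilon we get {epsilon}. So FIRST(E) = {epsilon, b, g, h}.
FOLLOW(S) includes $ since S is the start symbol.
FOLLOW(S): in E→S c a, S is followed by c a with FIRST {c}; in P→S E c, S is followed by E c with FIRST {b, c, g, h}. Thus FOLLOW(S) = {$, b, c, g, h}.
FOLLOW(B): in G→g P B b, B is followed by b with FIRST {b}. Thus FOLLOW(B) = {b}.
FOLLOW(E): in S→b c E, the suffix after E is empty, so FOLLOW(E) ⊇ FOLLOW(S) = {$, b, c, g, h}; in P→S E c, E is followed by c with FIRST {c}. Thus FOLLOW(E) = {$, b, c, g, h}.
FOLLOW(P): in S→P G, P is followed by G with FIRST {g, h}; in B→g a P, the suffix after P is empty, so FOLLOW(P) ⊇ FOLLOW(B) = {b}; in E→P, the suffix after P is empty, so FOLLOW(P) ⊇ FOLLOW(E) = {$, b, c, g, h}; in G→g P B b, P is followed by B b with FIRST {g}. Thus FOLLOW(P) = {$, b, c, g, h}.
FOLLOW(G): in S→P G, the suffix after G is empty, so FOLLOW(G) ⊇ FOLLOW(S) = {$, b, c, g, h}. Thus FOLLOW(G) = {$, b, c, g, h}.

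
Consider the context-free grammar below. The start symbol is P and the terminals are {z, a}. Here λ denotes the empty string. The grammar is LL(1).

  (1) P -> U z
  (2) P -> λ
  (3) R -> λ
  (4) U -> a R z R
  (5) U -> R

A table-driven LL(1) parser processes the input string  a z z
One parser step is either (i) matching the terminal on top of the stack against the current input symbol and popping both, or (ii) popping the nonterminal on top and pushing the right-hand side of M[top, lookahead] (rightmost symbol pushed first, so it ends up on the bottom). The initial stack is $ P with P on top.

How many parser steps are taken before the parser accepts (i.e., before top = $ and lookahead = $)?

step 1: stack=$ P  input=a z z $  — expand P -> U z
step 2: stack=$ z U  input=a z z $  — expand U -> a R z R
step 3: stack=$ z R z R a  input=a z z $  — match a
step 4: stack=$ z R z R  input=z z $  — expand R -> λ
step 5: stack=$ z R z  input=z z $  — match z
step 6: stack=$ z R  input=z $  — expand R -> λ
step 7: stack=$ z  input=z $  — match z
Accept reached after 7 steps.

7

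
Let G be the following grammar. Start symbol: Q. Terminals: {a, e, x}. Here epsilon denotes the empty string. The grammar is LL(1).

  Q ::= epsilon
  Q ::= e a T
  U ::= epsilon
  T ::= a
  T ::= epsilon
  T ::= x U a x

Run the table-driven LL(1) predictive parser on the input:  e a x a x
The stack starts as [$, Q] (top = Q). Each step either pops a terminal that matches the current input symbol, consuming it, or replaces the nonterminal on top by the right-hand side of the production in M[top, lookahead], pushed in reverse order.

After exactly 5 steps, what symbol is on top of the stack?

     Stack      Input        Action
  1  $ Q        e a x a x $  expand Q ::= e a T
  2  $ T a e    e a x a x $  match e
  3  $ T a      a x a x $    match a
  4  $ T        x a x $      expand T ::= x U a x
  5  $ x a U x  x a x $      match x
Stack after step 5: $ x a U (top = U).

U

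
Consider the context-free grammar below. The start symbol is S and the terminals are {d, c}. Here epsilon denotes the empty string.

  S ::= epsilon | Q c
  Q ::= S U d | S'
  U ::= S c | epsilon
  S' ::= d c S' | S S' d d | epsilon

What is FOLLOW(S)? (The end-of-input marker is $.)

FIRST(S): from S::=epsilon we get {epsilon}; from S::=Q c we get {c, d}. So FIRST(S) = {epsilon, c, d}.
FIRST(U): from U::=S c we get {c, d}; from U::=epsilon we get {epsilon}. So FIRST(U) = {epsilon, c, d}.
FIRST(S'): from S'::=d c S' we get {d}; from S'::=S S' d d we get {c, d}; from S'::=epsilon we get {epsilon}. So FIRST(S') = {epsilon, c, d}.
FIRST(Q): from Q::=S U d we get {c, d}; from Q::=S' we get {epsilon, c, d}. So FIRST(Q) = {epsilon, c, d}.
FOLLOW(S) includes $ since S is the start symbol.
FOLLOW(S): in Q::=S U d, S is followed by U d with FIRST {c, d}; in U::=S c, S is followed by c with FIRST {c}; in S'::=S S' d d, S is followed by S' d d with FIRST {c, d}. Thus FOLLOW(S) = {$, c, d}.
FOLLOW(Q): in S::=Q c, Q is followed by c with FIRST {c}. Thus FOLLOW(Q) = {c}.
FOLLOW(U): in Q::=S U d, U is followed by d with FIRST {d}. Thus FOLLOW(U) = {d}.
FOLLOW(S'): in Q::=S', the suffix after S' is empty, so FOLLOW(S') ⊇ FOLLOW(Q) = {c}; in S'::=d c S', the suffix after S' is empty (adds nothing new); in S'::=S S' d d, S' is followed by d d with FIRST {d}. Thus FOLLOW(S') = {c, d}.

{$, c, d}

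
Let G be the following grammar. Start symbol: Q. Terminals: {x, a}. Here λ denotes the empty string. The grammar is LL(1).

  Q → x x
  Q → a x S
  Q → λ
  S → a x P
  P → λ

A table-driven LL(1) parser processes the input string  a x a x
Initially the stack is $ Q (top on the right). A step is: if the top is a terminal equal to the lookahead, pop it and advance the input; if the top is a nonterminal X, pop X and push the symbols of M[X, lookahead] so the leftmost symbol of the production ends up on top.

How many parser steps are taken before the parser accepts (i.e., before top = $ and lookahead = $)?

     Stack    Input      Action
  1  $ Q      a x a x $  expand Q → a x S
  2  $ S x a  a x a x $  match a
  3  $ S x    x a x $    match x
  4  $ S      a x $      expand S → a x P
  5  $ P x a  a x $      match a
  6  $ P x    x $        match x
  7  $ P      $          expand P → λ
Accept reached after 7 steps.

7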